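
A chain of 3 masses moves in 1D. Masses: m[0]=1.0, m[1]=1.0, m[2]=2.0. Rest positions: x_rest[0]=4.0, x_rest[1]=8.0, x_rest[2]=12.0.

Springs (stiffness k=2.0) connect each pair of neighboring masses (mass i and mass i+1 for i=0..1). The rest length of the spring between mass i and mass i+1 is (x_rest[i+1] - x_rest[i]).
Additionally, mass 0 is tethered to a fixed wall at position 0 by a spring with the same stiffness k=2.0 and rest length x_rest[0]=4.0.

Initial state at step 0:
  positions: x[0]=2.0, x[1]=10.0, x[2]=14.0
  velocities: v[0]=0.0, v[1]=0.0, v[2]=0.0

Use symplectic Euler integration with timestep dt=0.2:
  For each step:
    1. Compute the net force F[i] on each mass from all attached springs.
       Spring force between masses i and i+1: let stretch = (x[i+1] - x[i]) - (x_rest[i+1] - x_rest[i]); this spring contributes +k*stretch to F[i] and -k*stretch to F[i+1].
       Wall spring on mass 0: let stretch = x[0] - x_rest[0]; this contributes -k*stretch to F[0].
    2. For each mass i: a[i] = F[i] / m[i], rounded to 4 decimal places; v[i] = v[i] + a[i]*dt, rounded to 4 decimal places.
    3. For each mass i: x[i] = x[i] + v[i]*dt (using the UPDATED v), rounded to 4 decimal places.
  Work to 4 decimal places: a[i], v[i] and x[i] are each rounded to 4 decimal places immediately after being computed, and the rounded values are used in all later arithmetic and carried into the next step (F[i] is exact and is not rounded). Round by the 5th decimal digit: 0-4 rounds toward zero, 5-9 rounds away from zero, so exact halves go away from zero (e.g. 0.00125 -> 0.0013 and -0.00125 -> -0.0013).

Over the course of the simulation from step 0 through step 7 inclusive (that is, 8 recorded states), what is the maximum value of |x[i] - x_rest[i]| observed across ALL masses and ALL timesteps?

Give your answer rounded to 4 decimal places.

Answer: 2.6509

Derivation:
Step 0: x=[2.0000 10.0000 14.0000] v=[0.0000 0.0000 0.0000]
Step 1: x=[2.4800 9.6800 14.0000] v=[2.4000 -1.6000 0.0000]
Step 2: x=[3.3376 9.1296 13.9872] v=[4.2880 -2.7520 -0.0640]
Step 3: x=[4.3916 8.5044 13.9401] v=[5.2698 -3.1258 -0.2355]
Step 4: x=[5.4233 7.9851 13.8356] v=[5.1583 -2.5966 -0.5226]
Step 5: x=[6.2260 7.7289 13.6571] v=[4.0137 -1.2811 -0.8927]
Step 6: x=[6.6509 7.8267 13.4014] v=[2.1245 0.4890 -1.2783]
Step 7: x=[6.6378 8.2764 13.0828] v=[-0.0655 2.2486 -1.5932]
Max displacement = 2.6509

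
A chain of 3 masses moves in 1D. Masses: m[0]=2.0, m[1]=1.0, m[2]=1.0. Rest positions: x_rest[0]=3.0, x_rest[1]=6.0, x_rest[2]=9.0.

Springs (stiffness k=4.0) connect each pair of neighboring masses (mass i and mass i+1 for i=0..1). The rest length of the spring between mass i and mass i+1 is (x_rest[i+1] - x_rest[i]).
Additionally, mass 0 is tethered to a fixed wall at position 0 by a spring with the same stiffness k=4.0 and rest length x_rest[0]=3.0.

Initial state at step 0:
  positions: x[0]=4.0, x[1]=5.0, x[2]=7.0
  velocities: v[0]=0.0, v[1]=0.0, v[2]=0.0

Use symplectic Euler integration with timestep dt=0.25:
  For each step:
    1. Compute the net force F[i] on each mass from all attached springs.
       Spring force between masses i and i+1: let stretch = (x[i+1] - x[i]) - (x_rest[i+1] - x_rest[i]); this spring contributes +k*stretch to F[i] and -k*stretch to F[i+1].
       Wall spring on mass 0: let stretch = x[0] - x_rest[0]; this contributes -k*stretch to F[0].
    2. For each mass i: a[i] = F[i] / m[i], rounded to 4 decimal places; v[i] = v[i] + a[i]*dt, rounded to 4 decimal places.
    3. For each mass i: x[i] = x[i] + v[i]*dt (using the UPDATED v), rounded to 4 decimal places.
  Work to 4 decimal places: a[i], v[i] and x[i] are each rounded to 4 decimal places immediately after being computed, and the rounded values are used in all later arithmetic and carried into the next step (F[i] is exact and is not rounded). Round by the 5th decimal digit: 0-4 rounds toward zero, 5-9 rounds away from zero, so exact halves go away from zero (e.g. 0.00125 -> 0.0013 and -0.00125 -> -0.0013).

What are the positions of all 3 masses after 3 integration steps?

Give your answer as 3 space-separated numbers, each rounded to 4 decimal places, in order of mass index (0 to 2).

Answer: 2.3242 5.8282 8.4610

Derivation:
Step 0: x=[4.0000 5.0000 7.0000] v=[0.0000 0.0000 0.0000]
Step 1: x=[3.6250 5.2500 7.2500] v=[-1.5000 1.0000 1.0000]
Step 2: x=[3.0000 5.5938 7.7500] v=[-2.5000 1.3750 2.0000]
Step 3: x=[2.3242 5.8282 8.4610] v=[-2.7031 0.9374 2.8438]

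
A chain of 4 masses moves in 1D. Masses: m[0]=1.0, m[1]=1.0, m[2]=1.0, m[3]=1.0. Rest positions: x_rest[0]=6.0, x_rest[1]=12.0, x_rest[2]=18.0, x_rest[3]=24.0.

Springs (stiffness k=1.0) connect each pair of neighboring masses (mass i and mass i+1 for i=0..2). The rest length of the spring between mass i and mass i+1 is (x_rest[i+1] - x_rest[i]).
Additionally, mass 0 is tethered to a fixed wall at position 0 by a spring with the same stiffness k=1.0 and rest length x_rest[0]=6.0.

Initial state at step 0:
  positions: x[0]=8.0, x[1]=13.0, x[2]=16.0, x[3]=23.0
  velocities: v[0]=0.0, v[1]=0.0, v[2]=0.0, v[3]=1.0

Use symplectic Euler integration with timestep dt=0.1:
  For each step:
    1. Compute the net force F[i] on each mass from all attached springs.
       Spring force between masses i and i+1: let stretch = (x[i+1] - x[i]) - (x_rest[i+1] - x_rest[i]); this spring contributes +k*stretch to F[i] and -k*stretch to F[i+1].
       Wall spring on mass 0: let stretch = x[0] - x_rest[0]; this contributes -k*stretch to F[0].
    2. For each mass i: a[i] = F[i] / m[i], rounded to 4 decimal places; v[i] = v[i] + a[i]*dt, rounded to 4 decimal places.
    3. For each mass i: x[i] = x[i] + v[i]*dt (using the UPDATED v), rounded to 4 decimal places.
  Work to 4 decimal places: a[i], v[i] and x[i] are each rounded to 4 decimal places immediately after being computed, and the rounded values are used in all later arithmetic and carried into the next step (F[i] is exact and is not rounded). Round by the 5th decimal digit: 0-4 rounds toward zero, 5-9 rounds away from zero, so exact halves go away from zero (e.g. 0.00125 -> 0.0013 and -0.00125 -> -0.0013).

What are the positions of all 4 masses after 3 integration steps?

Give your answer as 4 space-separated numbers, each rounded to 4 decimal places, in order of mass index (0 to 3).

Step 0: x=[8.0000 13.0000 16.0000 23.0000] v=[0.0000 0.0000 0.0000 1.0000]
Step 1: x=[7.9700 12.9800 16.0400 23.0900] v=[-0.3000 -0.2000 0.4000 0.9000]
Step 2: x=[7.9104 12.9405 16.1199 23.1695] v=[-0.5960 -0.3950 0.7990 0.7950]
Step 3: x=[7.8220 12.8825 16.2385 23.2385] v=[-0.8840 -0.5801 1.1860 0.6900]

Answer: 7.8220 12.8825 16.2385 23.2385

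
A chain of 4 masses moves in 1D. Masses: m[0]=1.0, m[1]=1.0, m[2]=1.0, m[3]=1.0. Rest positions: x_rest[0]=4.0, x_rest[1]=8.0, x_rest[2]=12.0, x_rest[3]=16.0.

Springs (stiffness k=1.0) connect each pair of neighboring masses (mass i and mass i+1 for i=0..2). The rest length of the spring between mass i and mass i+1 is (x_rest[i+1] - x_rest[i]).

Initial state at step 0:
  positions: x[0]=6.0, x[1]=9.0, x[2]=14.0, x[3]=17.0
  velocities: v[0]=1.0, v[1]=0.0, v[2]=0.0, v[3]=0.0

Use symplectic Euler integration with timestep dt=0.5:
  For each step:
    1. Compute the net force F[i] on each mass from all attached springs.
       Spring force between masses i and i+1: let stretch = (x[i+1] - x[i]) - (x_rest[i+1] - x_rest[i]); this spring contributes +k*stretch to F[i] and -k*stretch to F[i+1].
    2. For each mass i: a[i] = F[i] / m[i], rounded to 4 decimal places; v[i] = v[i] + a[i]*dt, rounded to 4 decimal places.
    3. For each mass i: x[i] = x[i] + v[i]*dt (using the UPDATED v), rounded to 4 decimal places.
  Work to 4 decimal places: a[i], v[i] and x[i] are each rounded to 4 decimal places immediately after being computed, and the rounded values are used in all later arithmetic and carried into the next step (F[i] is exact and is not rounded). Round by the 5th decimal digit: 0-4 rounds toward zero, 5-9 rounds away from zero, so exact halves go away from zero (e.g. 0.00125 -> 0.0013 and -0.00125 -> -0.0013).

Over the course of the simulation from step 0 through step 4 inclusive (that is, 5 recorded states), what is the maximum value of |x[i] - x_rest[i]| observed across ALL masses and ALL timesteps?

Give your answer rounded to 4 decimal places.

Step 0: x=[6.0000 9.0000 14.0000 17.0000] v=[1.0000 0.0000 0.0000 0.0000]
Step 1: x=[6.2500 9.5000 13.5000 17.2500] v=[0.5000 1.0000 -1.0000 0.5000]
Step 2: x=[6.3125 10.1875 12.9375 17.5625] v=[0.1250 1.3750 -1.1250 0.6250]
Step 3: x=[6.3438 10.5938 12.8438 17.7188] v=[0.0625 0.8125 -0.1875 0.3125]
Step 4: x=[6.4376 10.5001 13.4063 17.6563] v=[0.1875 -0.1875 1.1250 -0.1250]
Max displacement = 2.5938

Answer: 2.5938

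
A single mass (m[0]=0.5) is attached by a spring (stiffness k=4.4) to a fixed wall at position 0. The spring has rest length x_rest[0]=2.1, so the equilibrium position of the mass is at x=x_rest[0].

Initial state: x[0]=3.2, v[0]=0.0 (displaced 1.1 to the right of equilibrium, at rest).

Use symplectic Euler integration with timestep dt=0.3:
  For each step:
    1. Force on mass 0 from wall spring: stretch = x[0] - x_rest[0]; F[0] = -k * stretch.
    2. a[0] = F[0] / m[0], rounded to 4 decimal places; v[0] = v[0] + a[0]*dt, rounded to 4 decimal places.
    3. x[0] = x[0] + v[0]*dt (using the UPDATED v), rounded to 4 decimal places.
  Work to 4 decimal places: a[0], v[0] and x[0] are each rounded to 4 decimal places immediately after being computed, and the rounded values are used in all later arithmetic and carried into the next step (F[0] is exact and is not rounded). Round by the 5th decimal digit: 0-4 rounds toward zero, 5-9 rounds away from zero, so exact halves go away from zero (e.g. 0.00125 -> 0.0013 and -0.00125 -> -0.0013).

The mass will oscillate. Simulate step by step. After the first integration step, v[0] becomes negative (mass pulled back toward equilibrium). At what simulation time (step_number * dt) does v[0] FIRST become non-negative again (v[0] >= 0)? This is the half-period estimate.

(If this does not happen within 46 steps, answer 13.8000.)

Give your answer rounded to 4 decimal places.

Step 0: x=[3.2000] v=[0.0000]
Step 1: x=[2.3288] v=[-2.9040]
Step 2: x=[1.2764] v=[-3.5080]
Step 3: x=[0.8763] v=[-1.3337]
Step 4: x=[1.4454] v=[1.8969]
First v>=0 after going negative at step 4, time=1.2000

Answer: 1.2000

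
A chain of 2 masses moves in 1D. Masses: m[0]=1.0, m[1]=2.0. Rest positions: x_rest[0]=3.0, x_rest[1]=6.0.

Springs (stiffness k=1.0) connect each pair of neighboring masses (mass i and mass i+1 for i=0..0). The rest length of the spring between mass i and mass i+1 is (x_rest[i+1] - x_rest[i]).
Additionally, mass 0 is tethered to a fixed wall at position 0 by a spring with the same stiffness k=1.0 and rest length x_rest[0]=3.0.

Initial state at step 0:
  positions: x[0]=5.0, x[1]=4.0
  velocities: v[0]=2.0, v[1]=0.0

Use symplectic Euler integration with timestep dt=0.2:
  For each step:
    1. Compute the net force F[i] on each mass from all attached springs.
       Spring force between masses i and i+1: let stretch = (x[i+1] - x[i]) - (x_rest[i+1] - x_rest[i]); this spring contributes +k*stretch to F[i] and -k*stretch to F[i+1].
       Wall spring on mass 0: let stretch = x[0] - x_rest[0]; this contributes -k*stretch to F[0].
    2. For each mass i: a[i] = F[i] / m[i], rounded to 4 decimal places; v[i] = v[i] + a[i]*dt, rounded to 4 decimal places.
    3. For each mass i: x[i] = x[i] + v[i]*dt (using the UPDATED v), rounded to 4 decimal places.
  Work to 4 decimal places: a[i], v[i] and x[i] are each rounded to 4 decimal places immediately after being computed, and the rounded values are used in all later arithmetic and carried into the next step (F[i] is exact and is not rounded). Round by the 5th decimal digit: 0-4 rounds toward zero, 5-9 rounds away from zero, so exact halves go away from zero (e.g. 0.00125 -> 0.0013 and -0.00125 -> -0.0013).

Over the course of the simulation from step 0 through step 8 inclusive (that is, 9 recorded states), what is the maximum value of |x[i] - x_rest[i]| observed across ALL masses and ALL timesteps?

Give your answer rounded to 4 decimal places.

Step 0: x=[5.0000 4.0000] v=[2.0000 0.0000]
Step 1: x=[5.1600 4.0800] v=[0.8000 0.4000]
Step 2: x=[5.0704 4.2416] v=[-0.4480 0.8080]
Step 3: x=[4.7448 4.4798] v=[-1.6278 1.1909]
Step 4: x=[4.2188 4.7833] v=[-2.6298 1.5174]
Step 5: x=[3.5467 5.1355] v=[-3.3607 1.7610]
Step 6: x=[2.7962 5.5159] v=[-3.7523 1.9021]
Step 7: x=[2.0427 5.9019] v=[-3.7676 1.9301]
Step 8: x=[1.3618 6.2707] v=[-3.4043 1.8442]
Max displacement = 2.1600

Answer: 2.1600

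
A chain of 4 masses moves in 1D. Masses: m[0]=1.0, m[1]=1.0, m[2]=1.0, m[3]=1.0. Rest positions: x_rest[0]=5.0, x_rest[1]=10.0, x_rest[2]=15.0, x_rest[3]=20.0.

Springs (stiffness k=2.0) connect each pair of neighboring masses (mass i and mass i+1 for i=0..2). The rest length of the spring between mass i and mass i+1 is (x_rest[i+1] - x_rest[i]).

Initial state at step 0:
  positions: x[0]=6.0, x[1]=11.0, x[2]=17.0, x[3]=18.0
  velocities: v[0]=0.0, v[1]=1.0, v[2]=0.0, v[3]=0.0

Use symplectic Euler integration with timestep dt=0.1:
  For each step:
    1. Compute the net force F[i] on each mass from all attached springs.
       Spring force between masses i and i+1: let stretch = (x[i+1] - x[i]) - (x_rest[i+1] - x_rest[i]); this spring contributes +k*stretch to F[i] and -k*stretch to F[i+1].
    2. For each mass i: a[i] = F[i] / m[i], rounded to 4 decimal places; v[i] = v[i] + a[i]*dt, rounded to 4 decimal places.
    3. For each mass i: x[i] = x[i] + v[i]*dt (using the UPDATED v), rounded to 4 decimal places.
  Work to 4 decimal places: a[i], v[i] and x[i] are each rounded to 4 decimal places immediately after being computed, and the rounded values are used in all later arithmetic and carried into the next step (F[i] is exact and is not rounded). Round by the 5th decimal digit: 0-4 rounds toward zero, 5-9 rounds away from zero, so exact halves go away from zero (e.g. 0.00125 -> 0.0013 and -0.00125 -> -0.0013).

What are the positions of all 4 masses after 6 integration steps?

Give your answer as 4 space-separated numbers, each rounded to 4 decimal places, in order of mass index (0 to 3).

Answer: 6.0864 11.7163 15.3515 19.4457

Derivation:
Step 0: x=[6.0000 11.0000 17.0000 18.0000] v=[0.0000 1.0000 0.0000 0.0000]
Step 1: x=[6.0000 11.1200 16.9000 18.0800] v=[0.0000 1.2000 -1.0000 0.8000]
Step 2: x=[6.0024 11.2532 16.7080 18.2364] v=[0.0240 1.3320 -1.9200 1.5640]
Step 3: x=[6.0098 11.3905 16.4375 18.4622] v=[0.0742 1.3728 -2.7053 2.2583]
Step 4: x=[6.0248 11.5211 16.1065 18.7475] v=[0.1503 1.3061 -3.3098 2.8534]
Step 5: x=[6.0498 11.6335 15.7366 19.0800] v=[0.2496 1.1239 -3.6987 3.3252]
Step 6: x=[6.0864 11.7163 15.3515 19.4457] v=[0.3663 0.8278 -3.8506 3.6565]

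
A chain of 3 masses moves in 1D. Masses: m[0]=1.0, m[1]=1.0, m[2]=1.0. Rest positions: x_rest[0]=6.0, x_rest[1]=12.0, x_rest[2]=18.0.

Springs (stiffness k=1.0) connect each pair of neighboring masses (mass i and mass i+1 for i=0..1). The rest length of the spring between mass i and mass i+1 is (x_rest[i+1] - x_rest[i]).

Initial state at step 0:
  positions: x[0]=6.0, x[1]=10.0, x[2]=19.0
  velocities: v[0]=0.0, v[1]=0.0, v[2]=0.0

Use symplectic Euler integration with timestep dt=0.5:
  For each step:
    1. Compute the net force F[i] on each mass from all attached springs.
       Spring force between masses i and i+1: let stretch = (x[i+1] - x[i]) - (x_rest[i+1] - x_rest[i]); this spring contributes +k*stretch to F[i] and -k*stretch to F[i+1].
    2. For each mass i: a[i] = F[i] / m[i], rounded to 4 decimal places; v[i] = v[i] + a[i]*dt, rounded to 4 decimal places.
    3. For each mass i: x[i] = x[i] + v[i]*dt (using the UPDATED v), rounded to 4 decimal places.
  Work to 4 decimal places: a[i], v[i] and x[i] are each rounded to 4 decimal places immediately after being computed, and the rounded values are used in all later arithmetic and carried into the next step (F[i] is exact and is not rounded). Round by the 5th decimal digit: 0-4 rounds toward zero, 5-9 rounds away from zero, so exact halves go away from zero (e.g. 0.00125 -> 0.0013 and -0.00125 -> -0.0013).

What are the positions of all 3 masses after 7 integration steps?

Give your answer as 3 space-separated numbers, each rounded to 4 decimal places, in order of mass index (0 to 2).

Step 0: x=[6.0000 10.0000 19.0000] v=[0.0000 0.0000 0.0000]
Step 1: x=[5.5000 11.2500 18.2500] v=[-1.0000 2.5000 -1.5000]
Step 2: x=[4.9375 12.8125 17.2500] v=[-1.1250 3.1250 -2.0000]
Step 3: x=[4.8438 13.5157 16.6406] v=[-0.1875 1.4063 -1.2188]
Step 4: x=[5.4181 12.8321 16.7500] v=[1.1485 -1.3672 0.2188]
Step 5: x=[6.3459 11.2745 17.3800] v=[1.8555 -3.1153 1.2599]
Step 6: x=[7.0058 10.0111 17.9836] v=[1.3198 -2.5269 1.2072]
Step 7: x=[6.9170 9.9895 18.0941] v=[-0.1776 -0.0433 0.2210]

Answer: 6.9170 9.9895 18.0941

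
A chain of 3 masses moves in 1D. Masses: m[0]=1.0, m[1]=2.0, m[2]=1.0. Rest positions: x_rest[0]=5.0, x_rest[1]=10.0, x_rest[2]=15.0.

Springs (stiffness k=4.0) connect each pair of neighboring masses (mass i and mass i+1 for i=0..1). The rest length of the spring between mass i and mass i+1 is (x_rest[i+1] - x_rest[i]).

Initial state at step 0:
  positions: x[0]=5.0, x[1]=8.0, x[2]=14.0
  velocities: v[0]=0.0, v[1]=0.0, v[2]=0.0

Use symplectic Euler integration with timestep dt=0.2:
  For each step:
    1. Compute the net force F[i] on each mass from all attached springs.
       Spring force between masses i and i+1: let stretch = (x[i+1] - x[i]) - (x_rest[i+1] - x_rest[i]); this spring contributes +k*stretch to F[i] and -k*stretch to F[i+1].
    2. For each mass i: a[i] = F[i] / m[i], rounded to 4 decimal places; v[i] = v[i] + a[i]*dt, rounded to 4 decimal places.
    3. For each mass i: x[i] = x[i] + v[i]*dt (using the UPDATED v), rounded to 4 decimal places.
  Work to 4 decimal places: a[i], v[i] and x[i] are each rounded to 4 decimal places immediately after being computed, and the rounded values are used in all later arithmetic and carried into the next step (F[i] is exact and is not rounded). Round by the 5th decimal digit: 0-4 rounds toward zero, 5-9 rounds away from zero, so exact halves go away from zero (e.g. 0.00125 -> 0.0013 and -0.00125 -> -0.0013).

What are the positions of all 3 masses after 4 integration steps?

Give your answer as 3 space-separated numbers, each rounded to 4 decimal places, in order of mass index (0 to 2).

Step 0: x=[5.0000 8.0000 14.0000] v=[0.0000 0.0000 0.0000]
Step 1: x=[4.6800 8.2400 13.8400] v=[-1.6000 1.2000 -0.8000]
Step 2: x=[4.1296 8.6432 13.5840] v=[-2.7520 2.0160 -1.2800]
Step 3: x=[3.5014 9.0806 13.3375] v=[-3.1411 2.1869 -1.2326]
Step 4: x=[2.9659 9.4122 13.2099] v=[-2.6777 1.6580 -0.6381]

Answer: 2.9659 9.4122 13.2099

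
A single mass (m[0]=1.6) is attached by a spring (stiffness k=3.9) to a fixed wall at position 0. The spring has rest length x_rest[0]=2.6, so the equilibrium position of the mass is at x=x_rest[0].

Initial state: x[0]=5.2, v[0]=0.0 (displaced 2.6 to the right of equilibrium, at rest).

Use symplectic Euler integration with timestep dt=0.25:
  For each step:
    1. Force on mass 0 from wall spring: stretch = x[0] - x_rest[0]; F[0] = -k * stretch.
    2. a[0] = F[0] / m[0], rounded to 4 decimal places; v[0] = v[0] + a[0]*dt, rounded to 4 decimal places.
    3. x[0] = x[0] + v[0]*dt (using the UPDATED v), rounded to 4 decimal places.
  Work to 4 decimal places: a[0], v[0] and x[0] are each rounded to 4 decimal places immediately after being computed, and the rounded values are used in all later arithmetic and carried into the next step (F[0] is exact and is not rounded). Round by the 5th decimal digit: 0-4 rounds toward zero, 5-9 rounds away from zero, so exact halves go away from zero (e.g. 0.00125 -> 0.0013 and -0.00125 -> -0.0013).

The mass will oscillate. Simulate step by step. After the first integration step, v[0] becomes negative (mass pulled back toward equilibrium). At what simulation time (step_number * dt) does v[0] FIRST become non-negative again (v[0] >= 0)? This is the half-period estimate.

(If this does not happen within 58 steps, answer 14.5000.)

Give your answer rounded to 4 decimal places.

Answer: 2.0000

Derivation:
Step 0: x=[5.2000] v=[0.0000]
Step 1: x=[4.8039] v=[-1.5844]
Step 2: x=[4.0721] v=[-2.9274]
Step 3: x=[3.1160] v=[-3.8245]
Step 4: x=[2.0813] v=[-4.1390]
Step 5: x=[1.1256] v=[-3.8229]
Step 6: x=[0.3945] v=[-2.9244]
Step 7: x=[-0.0006] v=[-1.5804]
Step 8: x=[0.0005] v=[0.0044]
First v>=0 after going negative at step 8, time=2.0000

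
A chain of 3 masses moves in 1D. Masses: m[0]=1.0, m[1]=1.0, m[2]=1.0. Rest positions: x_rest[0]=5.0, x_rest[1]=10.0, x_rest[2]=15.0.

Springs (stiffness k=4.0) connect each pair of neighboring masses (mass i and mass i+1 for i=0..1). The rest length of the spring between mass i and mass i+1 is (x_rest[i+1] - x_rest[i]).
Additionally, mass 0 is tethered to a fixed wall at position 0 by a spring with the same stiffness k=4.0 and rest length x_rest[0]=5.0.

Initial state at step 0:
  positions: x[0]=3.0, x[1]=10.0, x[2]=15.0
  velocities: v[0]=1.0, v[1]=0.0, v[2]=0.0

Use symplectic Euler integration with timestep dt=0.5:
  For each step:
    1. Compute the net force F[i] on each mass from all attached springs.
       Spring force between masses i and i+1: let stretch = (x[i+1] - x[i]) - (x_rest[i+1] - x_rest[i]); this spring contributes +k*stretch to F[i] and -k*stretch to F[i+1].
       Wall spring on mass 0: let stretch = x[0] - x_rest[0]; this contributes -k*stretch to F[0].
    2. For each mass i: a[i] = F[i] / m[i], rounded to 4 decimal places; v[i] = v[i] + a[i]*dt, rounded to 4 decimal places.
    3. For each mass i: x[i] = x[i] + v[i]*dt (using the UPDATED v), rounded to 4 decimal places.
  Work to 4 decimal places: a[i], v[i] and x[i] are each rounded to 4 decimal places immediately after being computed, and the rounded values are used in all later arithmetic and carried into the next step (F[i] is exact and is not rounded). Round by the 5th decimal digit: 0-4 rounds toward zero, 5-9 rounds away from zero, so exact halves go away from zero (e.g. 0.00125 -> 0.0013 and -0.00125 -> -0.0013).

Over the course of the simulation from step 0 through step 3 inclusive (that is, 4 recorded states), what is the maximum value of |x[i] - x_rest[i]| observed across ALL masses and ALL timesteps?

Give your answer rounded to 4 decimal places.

Answer: 2.5000

Derivation:
Step 0: x=[3.0000 10.0000 15.0000] v=[1.0000 0.0000 0.0000]
Step 1: x=[7.5000 8.0000 15.0000] v=[9.0000 -4.0000 0.0000]
Step 2: x=[5.0000 12.5000 13.0000] v=[-5.0000 9.0000 -4.0000]
Step 3: x=[5.0000 10.0000 15.5000] v=[0.0000 -5.0000 5.0000]
Max displacement = 2.5000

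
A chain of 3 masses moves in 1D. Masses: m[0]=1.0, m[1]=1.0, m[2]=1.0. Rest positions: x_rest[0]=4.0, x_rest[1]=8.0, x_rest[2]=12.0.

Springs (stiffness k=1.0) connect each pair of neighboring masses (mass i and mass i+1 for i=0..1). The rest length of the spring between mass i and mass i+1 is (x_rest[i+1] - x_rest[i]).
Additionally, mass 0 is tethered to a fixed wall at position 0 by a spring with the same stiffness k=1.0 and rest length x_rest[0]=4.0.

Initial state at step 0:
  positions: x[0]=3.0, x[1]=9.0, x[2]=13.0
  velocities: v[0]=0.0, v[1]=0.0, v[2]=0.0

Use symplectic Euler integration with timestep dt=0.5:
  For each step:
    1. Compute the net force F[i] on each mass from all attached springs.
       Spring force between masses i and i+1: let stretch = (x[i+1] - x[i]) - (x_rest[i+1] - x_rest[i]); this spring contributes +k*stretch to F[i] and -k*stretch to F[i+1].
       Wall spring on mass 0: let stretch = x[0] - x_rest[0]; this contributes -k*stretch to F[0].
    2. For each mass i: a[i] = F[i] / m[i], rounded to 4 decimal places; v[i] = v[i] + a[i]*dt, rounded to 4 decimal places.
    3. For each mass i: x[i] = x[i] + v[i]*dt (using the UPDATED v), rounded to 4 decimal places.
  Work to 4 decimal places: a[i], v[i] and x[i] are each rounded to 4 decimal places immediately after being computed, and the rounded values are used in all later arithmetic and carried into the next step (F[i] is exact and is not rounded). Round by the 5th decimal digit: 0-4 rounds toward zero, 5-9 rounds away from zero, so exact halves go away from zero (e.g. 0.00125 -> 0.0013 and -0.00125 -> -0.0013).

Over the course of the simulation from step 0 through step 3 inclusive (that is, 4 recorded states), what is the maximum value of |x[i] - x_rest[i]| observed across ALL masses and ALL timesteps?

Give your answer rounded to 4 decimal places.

Answer: 1.3594

Derivation:
Step 0: x=[3.0000 9.0000 13.0000] v=[0.0000 0.0000 0.0000]
Step 1: x=[3.7500 8.5000 13.0000] v=[1.5000 -1.0000 0.0000]
Step 2: x=[4.7500 7.9375 12.8750] v=[2.0000 -1.1250 -0.2500]
Step 3: x=[5.3594 7.8125 12.5156] v=[1.2188 -0.2500 -0.7188]
Max displacement = 1.3594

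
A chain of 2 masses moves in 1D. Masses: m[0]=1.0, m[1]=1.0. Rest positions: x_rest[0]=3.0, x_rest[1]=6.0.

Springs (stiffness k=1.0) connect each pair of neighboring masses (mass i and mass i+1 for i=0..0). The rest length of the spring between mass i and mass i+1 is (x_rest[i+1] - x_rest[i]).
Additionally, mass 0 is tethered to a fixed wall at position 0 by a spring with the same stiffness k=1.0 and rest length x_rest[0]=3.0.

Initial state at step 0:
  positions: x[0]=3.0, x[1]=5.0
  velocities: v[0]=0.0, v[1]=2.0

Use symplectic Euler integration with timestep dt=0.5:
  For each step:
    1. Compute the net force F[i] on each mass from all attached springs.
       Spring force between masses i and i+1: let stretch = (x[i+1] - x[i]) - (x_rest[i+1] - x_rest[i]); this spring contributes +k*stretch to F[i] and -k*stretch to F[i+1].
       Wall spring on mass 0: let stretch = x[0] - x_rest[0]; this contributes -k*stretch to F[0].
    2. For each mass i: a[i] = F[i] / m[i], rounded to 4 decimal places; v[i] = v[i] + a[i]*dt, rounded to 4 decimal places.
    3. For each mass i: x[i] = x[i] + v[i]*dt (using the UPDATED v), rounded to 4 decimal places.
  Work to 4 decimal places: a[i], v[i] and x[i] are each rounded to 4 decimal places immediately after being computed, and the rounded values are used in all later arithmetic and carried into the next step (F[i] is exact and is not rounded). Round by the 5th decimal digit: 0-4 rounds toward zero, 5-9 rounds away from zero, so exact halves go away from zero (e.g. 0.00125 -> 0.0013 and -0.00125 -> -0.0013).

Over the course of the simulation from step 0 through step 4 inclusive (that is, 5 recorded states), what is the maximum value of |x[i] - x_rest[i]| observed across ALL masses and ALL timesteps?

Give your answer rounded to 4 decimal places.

Answer: 2.2931

Derivation:
Step 0: x=[3.0000 5.0000] v=[0.0000 2.0000]
Step 1: x=[2.7500 6.2500] v=[-0.5000 2.5000]
Step 2: x=[2.6875 7.3750] v=[-0.1250 2.2500]
Step 3: x=[3.1250 8.0782] v=[0.8750 1.4063]
Step 4: x=[4.0196 8.2931] v=[1.7891 0.4297]
Max displacement = 2.2931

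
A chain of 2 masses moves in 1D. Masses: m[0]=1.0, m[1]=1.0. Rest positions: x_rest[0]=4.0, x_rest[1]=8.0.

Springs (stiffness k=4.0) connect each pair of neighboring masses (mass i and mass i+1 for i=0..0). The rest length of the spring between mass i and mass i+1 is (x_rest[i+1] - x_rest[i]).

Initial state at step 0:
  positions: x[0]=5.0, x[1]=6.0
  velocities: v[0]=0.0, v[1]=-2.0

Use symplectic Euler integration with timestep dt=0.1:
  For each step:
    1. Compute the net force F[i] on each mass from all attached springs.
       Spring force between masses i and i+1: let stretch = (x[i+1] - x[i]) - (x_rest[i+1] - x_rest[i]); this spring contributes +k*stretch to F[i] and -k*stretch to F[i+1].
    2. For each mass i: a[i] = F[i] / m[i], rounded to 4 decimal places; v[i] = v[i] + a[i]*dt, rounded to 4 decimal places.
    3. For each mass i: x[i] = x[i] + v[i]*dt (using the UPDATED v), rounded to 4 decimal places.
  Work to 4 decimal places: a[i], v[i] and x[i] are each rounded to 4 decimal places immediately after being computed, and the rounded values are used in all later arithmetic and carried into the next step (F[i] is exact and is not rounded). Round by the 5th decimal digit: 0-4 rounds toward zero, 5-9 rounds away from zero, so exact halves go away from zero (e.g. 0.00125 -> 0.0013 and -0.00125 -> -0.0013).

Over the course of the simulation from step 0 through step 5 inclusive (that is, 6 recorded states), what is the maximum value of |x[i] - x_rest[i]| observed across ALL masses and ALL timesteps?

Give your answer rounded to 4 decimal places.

Step 0: x=[5.0000 6.0000] v=[0.0000 -2.0000]
Step 1: x=[4.8800 5.9200] v=[-1.2000 -0.8000]
Step 2: x=[4.6416 5.9584] v=[-2.3840 0.3840]
Step 3: x=[4.2959 6.1041] v=[-3.4573 1.4573]
Step 4: x=[3.8625 6.3375] v=[-4.3340 2.3340]
Step 5: x=[3.3681 6.6319] v=[-4.9440 2.9440]
Max displacement = 2.0800

Answer: 2.0800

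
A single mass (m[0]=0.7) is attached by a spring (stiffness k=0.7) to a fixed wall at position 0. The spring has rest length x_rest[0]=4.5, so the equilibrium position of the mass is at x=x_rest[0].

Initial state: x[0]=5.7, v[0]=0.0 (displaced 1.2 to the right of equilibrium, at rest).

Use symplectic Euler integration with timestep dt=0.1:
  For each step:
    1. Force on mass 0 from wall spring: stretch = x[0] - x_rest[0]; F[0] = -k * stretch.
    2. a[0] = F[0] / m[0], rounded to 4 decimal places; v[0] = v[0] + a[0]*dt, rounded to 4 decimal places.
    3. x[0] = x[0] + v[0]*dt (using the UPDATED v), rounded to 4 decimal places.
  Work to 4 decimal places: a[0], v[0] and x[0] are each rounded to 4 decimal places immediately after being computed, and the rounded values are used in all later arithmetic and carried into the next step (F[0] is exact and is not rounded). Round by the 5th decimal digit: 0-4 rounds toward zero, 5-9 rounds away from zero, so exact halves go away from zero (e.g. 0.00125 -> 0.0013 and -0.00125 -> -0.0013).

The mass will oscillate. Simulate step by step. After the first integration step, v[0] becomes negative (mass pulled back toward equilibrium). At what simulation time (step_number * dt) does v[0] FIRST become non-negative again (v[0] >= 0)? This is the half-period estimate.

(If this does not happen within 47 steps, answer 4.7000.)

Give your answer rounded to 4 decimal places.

Step 0: x=[5.7000] v=[0.0000]
Step 1: x=[5.6880] v=[-0.1200]
Step 2: x=[5.6641] v=[-0.2388]
Step 3: x=[5.6286] v=[-0.3552]
Step 4: x=[5.5818] v=[-0.4681]
Step 5: x=[5.5242] v=[-0.5763]
Step 6: x=[5.4563] v=[-0.6787]
Step 7: x=[5.3789] v=[-0.7743]
Step 8: x=[5.2927] v=[-0.8622]
Step 9: x=[5.1986] v=[-0.9415]
Step 10: x=[5.0975] v=[-1.0114]
Step 11: x=[4.9904] v=[-1.0712]
Step 12: x=[4.8784] v=[-1.1202]
Step 13: x=[4.7626] v=[-1.1580]
Step 14: x=[4.6442] v=[-1.1843]
Step 15: x=[4.5243] v=[-1.1987]
Step 16: x=[4.4042] v=[-1.2011]
Step 17: x=[4.2851] v=[-1.1915]
Step 18: x=[4.1681] v=[-1.1700]
Step 19: x=[4.0544] v=[-1.1368]
Step 20: x=[3.9452] v=[-1.0922]
Step 21: x=[3.8415] v=[-1.0367]
Step 22: x=[3.7444] v=[-0.9709]
Step 23: x=[3.6549] v=[-0.8953]
Step 24: x=[3.5738] v=[-0.8108]
Step 25: x=[3.5020] v=[-0.7182]
Step 26: x=[3.4402] v=[-0.6184]
Step 27: x=[3.3890] v=[-0.5124]
Step 28: x=[3.3489] v=[-0.4013]
Step 29: x=[3.3203] v=[-0.2862]
Step 30: x=[3.3035] v=[-0.1682]
Step 31: x=[3.2986] v=[-0.0486]
Step 32: x=[3.3058] v=[0.0715]
First v>=0 after going negative at step 32, time=3.2000

Answer: 3.2000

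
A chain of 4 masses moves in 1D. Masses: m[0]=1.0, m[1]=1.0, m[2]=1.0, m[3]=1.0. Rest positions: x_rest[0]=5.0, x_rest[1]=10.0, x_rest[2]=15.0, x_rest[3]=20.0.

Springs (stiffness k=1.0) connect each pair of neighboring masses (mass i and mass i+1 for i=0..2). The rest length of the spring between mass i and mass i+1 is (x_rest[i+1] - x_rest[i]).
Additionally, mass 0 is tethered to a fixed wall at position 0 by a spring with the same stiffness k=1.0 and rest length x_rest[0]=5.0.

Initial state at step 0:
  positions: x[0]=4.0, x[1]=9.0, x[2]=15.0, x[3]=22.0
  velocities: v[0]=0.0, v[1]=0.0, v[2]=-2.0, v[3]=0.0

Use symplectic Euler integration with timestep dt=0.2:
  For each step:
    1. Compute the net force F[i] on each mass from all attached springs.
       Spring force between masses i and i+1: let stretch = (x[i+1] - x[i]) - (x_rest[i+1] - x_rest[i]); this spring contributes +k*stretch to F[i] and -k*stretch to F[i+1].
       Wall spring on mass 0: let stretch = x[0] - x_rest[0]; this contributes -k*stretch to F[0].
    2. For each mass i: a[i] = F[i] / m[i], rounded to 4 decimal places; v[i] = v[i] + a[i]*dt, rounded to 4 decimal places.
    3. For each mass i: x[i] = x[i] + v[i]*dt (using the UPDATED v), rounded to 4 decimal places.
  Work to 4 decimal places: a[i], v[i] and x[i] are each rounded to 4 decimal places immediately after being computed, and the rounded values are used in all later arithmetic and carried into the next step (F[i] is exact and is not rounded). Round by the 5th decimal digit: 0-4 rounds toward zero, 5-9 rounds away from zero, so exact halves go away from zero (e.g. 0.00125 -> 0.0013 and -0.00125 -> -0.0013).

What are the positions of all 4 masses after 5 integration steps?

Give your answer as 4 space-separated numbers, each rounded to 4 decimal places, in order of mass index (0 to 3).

Step 0: x=[4.0000 9.0000 15.0000 22.0000] v=[0.0000 0.0000 -2.0000 0.0000]
Step 1: x=[4.0400 9.0400 14.6400 21.9200] v=[0.2000 0.2000 -1.8000 -0.4000]
Step 2: x=[4.1184 9.1040 14.3472 21.7488] v=[0.3920 0.3200 -1.4640 -0.8560]
Step 3: x=[4.2315 9.1783 14.1407 21.4815] v=[0.5654 0.3715 -1.0323 -1.3363]
Step 4: x=[4.3732 9.2532 14.0294 21.1206] v=[0.7085 0.3746 -0.5566 -1.8045]
Step 5: x=[4.5352 9.3240 14.0107 20.6761] v=[0.8099 0.3538 -0.0936 -2.2227]

Answer: 4.5352 9.3240 14.0107 20.6761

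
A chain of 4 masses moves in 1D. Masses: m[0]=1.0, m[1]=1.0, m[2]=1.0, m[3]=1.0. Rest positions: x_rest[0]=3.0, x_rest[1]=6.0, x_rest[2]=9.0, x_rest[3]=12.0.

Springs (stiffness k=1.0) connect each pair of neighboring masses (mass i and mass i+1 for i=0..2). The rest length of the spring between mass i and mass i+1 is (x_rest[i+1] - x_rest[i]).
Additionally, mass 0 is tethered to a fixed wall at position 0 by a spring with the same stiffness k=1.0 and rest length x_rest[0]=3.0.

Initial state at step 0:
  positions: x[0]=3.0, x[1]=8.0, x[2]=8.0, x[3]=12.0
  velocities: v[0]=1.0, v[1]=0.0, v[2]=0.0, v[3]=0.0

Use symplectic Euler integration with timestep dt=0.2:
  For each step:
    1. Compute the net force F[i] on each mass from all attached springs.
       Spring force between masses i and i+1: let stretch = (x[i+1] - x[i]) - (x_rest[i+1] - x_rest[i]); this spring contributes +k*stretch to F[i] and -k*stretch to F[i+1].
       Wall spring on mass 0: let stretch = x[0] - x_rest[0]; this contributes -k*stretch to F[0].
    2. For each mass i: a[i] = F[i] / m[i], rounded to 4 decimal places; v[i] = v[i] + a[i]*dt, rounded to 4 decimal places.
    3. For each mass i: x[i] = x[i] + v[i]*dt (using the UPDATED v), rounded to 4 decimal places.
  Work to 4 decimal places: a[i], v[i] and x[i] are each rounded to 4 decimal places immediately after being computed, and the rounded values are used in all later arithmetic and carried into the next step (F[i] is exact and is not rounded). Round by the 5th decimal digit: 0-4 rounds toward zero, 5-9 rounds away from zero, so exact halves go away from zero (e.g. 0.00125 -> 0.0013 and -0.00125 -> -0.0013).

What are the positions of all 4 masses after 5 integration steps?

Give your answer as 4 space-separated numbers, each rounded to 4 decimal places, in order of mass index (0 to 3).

Step 0: x=[3.0000 8.0000 8.0000 12.0000] v=[1.0000 0.0000 0.0000 0.0000]
Step 1: x=[3.2800 7.8000 8.1600 11.9600] v=[1.4000 -1.0000 0.8000 -0.2000]
Step 2: x=[3.6096 7.4336 8.4576 11.8880] v=[1.6480 -1.8320 1.4880 -0.3600]
Step 3: x=[3.9478 6.9552 8.8515 11.7988] v=[1.6909 -2.3920 1.9693 -0.4461]
Step 4: x=[4.2484 6.4324 9.2874 11.7117] v=[1.5028 -2.6142 2.1795 -0.4356]
Step 5: x=[4.4664 5.9364 9.7061 11.6476] v=[1.0899 -2.4800 2.0934 -0.3205]

Answer: 4.4664 5.9364 9.7061 11.6476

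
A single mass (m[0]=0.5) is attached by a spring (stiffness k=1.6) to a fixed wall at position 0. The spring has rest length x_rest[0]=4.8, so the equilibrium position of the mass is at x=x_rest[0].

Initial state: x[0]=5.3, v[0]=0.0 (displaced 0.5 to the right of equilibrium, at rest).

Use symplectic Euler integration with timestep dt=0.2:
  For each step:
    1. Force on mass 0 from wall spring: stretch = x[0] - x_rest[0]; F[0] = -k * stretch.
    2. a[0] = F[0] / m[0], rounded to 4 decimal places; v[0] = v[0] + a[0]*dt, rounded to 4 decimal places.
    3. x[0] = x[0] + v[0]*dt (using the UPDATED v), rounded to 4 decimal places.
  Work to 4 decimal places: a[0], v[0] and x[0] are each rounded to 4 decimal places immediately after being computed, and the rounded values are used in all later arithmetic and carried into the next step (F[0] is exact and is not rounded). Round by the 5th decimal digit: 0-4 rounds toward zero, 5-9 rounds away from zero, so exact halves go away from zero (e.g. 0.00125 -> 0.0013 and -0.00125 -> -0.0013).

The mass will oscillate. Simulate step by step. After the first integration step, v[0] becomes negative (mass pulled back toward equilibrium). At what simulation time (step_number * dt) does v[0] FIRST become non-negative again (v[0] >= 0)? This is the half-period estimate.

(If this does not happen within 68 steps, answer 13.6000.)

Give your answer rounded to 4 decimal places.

Answer: 1.8000

Derivation:
Step 0: x=[5.3000] v=[0.0000]
Step 1: x=[5.2360] v=[-0.3200]
Step 2: x=[5.1162] v=[-0.5990]
Step 3: x=[4.9559] v=[-0.8014]
Step 4: x=[4.7757] v=[-0.9012]
Step 5: x=[4.5986] v=[-0.8856]
Step 6: x=[4.4473] v=[-0.7567]
Step 7: x=[4.3411] v=[-0.5310]
Step 8: x=[4.2936] v=[-0.2373]
Step 9: x=[4.3110] v=[0.0868]
First v>=0 after going negative at step 9, time=1.8000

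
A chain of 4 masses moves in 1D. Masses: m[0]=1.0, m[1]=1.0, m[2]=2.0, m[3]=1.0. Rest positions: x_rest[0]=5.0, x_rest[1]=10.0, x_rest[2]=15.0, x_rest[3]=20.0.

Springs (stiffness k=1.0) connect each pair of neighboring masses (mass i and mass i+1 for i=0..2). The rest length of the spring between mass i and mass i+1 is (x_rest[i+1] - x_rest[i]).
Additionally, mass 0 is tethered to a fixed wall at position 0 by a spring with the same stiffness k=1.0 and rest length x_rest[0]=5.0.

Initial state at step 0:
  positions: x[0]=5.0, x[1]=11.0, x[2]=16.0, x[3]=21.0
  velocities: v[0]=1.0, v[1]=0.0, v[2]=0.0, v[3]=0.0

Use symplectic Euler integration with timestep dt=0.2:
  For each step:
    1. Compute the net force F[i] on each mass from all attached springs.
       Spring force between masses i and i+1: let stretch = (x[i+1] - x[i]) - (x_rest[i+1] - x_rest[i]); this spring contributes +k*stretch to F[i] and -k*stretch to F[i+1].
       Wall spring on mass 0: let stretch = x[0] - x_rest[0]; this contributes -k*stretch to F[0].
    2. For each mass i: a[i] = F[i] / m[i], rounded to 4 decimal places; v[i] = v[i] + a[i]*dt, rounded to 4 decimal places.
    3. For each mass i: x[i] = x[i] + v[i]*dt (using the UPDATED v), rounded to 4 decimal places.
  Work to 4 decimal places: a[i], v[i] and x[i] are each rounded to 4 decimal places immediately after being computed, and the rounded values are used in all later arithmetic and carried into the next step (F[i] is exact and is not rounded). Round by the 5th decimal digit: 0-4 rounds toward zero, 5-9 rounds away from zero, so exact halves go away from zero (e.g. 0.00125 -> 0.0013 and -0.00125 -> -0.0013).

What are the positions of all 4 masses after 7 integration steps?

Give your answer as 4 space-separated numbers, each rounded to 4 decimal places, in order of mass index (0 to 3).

Answer: 6.3103 10.6755 15.9398 20.9950

Derivation:
Step 0: x=[5.0000 11.0000 16.0000 21.0000] v=[1.0000 0.0000 0.0000 0.0000]
Step 1: x=[5.2400 10.9600 16.0000 21.0000] v=[1.2000 -0.2000 0.0000 0.0000]
Step 2: x=[5.4992 10.8928 15.9992 21.0000] v=[1.2960 -0.3360 -0.0040 0.0000]
Step 3: x=[5.7542 10.8141 15.9963 21.0000] v=[1.2749 -0.3934 -0.0146 -0.0002]
Step 4: x=[5.9814 10.7403 15.9898 20.9998] v=[1.1360 -0.3689 -0.0325 -0.0009]
Step 5: x=[6.1597 10.6861 15.9785 20.9992] v=[0.8915 -0.2708 -0.0565 -0.0029]
Step 6: x=[6.2727 10.6626 15.9618 20.9978] v=[0.5648 -0.1176 -0.0837 -0.0070]
Step 7: x=[6.3103 10.6755 15.9398 20.9950] v=[0.1882 0.0643 -0.1100 -0.0142]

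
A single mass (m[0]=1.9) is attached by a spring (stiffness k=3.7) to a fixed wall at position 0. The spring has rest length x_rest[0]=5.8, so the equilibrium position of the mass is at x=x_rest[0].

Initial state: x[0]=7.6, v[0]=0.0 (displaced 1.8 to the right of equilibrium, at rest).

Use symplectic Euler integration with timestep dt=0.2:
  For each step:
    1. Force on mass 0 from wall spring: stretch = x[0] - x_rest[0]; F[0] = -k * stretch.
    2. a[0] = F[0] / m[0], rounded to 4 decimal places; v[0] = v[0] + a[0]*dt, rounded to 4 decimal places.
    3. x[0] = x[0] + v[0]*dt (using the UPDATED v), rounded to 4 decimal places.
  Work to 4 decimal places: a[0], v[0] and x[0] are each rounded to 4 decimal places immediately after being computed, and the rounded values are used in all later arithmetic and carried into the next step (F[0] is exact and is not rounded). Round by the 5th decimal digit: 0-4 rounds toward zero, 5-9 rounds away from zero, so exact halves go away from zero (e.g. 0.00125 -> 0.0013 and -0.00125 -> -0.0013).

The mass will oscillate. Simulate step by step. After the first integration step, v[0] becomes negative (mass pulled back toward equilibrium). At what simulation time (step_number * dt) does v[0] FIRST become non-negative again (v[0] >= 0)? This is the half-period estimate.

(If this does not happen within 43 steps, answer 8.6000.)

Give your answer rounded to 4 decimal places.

Step 0: x=[7.6000] v=[0.0000]
Step 1: x=[7.4598] v=[-0.7011]
Step 2: x=[7.1903] v=[-1.3475]
Step 3: x=[6.8125] v=[-1.8890]
Step 4: x=[6.3558] v=[-2.2833]
Step 5: x=[5.8558] v=[-2.4998]
Step 6: x=[5.3515] v=[-2.5215]
Step 7: x=[4.8821] v=[-2.3468]
Step 8: x=[4.4842] v=[-1.9893]
Step 9: x=[4.1888] v=[-1.4768]
Step 10: x=[4.0189] v=[-0.8493]
Step 11: x=[3.9878] v=[-0.1556]
Step 12: x=[4.0978] v=[0.5502]
First v>=0 after going negative at step 12, time=2.4000

Answer: 2.4000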